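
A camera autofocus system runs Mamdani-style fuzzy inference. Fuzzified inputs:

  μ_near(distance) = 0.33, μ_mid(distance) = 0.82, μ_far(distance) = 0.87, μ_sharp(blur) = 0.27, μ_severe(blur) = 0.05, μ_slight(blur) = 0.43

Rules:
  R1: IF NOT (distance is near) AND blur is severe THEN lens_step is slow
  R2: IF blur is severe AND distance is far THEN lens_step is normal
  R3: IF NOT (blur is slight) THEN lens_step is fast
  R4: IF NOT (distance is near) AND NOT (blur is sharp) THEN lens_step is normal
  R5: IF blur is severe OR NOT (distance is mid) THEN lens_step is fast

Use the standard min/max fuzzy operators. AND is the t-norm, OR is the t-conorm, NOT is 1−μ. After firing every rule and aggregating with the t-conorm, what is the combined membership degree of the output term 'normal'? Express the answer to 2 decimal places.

R1: ¬near=1−0.33=0.67, severe=0.05; AND[min(a, b)] → w = 0.05
R2: severe=0.05, far=0.87; AND[min(a, b)] → w = 0.05
R3: ¬slight=1−0.43=0.57 → w = 0.57
R4: ¬near=1−0.33=0.67, ¬sharp=1−0.27=0.73; AND[min(a, b)] → w = 0.67
R5: severe=0.05, ¬mid=1−0.82=0.18; OR[max(a, b)] → w = 0.18
Rules with consequent 'normal': {R2, R4} → strengths 0.05, 0.67
Aggregate via t-conorm [max(a, b)]: 0.67

0.67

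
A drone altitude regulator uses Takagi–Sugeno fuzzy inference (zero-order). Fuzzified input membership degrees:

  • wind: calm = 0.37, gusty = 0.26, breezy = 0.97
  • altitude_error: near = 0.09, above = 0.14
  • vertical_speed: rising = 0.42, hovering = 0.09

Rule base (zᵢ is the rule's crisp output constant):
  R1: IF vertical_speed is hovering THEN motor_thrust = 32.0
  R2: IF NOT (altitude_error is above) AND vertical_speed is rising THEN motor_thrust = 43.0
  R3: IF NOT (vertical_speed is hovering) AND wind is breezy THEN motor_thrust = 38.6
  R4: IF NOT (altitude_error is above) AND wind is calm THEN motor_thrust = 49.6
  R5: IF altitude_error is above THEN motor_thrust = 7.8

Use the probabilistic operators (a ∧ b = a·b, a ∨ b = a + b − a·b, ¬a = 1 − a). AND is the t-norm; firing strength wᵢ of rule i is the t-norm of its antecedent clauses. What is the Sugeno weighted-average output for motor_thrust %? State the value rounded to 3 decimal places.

R1 (z=32.0): hovering=0.09 → w = 0.0900
R2 (z=43.0): ¬above=1−0.14=0.86, rising=0.42; AND[a·b] → w = 0.3612
R3 (z=38.6): ¬hovering=1−0.09=0.91, breezy=0.97; AND[a·b] → w = 0.8827
R4 (z=49.6): ¬above=1−0.14=0.86, calm=0.37; AND[a·b] → w = 0.3182
R5 (z=7.8): above=0.14 → w = 0.1400
Weighted average = (0.0900·32.0 + 0.3612·43.0 + 0.8827·38.6 + 0.3182·49.6 + 0.1400·7.8) / (0.0900 + 0.3612 + 0.8827 + 0.3182 + 0.1400)
  = 69.3585 / 1.7921 = 38.702

38.702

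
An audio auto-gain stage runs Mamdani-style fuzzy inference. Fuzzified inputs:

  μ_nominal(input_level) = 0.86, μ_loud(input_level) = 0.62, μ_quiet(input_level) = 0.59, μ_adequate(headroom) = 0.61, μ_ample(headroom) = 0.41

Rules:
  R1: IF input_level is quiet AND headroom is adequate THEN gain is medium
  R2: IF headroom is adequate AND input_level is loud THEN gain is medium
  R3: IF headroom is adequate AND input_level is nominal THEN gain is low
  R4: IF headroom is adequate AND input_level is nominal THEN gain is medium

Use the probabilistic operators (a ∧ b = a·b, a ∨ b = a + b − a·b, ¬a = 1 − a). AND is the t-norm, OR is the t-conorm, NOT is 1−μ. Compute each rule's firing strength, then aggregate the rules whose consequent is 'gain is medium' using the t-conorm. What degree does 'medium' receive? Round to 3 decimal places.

0.811

R1: quiet=0.59, adequate=0.61; AND[a·b] → w = 0.3599
R2: adequate=0.61, loud=0.62; AND[a·b] → w = 0.3782
R3: adequate=0.61, nominal=0.86; AND[a·b] → w = 0.5246
R4: adequate=0.61, nominal=0.86; AND[a·b] → w = 0.5246
Rules with consequent 'medium': {R1, R2, R4} → strengths 0.3599, 0.3782, 0.5246
Aggregate via t-conorm [a + b − a·b]: 0.8108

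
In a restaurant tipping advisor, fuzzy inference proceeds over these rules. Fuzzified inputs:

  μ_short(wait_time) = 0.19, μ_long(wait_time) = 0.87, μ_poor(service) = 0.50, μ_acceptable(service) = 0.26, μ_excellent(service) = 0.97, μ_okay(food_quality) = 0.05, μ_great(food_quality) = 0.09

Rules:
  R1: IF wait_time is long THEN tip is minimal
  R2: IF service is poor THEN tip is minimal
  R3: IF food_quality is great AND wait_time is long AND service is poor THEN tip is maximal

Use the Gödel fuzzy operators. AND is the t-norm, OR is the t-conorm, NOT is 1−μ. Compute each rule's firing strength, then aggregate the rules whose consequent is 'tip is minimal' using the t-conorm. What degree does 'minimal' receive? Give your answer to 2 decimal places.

R1: long=0.87 → w = 0.87
R2: poor=0.50 → w = 0.50
R3: great=0.09, long=0.87, poor=0.50; AND[min(a, b)] → w = 0.09
Rules with consequent 'minimal': {R1, R2} → strengths 0.87, 0.50
Aggregate via t-conorm [max(a, b)]: 0.87

0.87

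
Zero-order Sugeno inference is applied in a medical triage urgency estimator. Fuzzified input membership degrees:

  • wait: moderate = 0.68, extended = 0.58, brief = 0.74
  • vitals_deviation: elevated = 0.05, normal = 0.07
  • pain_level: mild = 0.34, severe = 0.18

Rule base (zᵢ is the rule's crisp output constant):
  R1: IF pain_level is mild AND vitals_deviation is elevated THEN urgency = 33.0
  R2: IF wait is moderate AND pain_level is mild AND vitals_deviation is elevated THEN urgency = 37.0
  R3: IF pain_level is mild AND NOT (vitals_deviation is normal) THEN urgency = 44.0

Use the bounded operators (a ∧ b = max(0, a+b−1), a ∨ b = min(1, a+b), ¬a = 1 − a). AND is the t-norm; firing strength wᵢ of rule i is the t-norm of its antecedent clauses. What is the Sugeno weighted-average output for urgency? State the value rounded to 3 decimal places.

44.000

R1 (z=33.0): mild=0.34, elevated=0.05; AND[max(0, a+b−1)] → w = 0.00
R2 (z=37.0): moderate=0.68, mild=0.34, elevated=0.05; AND[max(0, a+b−1)] → w = 0.00
R3 (z=44.0): mild=0.34, ¬normal=1−0.07=0.93; AND[max(0, a+b−1)] → w = 0.27
Weighted average = (0.00·33.0 + 0.00·37.0 + 0.27·44.0) / (0.00 + 0.00 + 0.27)
  = 11.8800 / 0.2700 = 44.000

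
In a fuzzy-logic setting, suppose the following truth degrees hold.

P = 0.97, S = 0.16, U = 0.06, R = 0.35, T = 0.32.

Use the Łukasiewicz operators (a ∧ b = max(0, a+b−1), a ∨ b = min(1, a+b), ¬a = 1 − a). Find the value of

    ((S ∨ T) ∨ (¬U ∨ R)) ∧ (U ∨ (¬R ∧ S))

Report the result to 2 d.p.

S ∨ T = min(1, a+b) on (0.16, 0.32) = 0.48
¬U = 1 − 0.06 = 0.94
¬U ∨ R = min(1, a+b) on (0.94, 0.35) = 1.00
(S ∨ T) ∨ (¬U ∨ R) = min(1, a+b) on (0.48, 1.00) = 1.00
¬R = 1 − 0.35 = 0.65
¬R ∧ S = max(0, a+b−1) on (0.65, 0.16) = 0.00
U ∨ (¬R ∧ S) = min(1, a+b) on (0.06, 0.00) = 0.06
((S ∨ T) ∨ (¬U ∨ R)) ∧ (U ∨ (¬R ∧ S)) = max(0, a+b−1) on (1.00, 0.06) = 0.06

0.06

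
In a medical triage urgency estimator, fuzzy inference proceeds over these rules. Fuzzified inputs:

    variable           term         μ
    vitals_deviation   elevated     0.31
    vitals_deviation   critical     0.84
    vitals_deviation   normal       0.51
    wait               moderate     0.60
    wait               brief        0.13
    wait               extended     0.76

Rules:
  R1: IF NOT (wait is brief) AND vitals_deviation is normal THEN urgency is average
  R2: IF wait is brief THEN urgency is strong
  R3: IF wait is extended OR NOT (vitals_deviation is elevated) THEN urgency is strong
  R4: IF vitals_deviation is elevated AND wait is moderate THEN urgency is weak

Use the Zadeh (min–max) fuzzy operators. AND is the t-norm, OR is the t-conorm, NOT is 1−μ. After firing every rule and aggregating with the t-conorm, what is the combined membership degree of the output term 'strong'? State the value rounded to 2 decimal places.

0.76

R1: ¬brief=1−0.13=0.87, normal=0.51; AND[min(a, b)] → w = 0.51
R2: brief=0.13 → w = 0.13
R3: extended=0.76, ¬elevated=1−0.31=0.69; OR[max(a, b)] → w = 0.76
R4: elevated=0.31, moderate=0.60; AND[min(a, b)] → w = 0.31
Rules with consequent 'strong': {R2, R3} → strengths 0.13, 0.76
Aggregate via t-conorm [max(a, b)]: 0.76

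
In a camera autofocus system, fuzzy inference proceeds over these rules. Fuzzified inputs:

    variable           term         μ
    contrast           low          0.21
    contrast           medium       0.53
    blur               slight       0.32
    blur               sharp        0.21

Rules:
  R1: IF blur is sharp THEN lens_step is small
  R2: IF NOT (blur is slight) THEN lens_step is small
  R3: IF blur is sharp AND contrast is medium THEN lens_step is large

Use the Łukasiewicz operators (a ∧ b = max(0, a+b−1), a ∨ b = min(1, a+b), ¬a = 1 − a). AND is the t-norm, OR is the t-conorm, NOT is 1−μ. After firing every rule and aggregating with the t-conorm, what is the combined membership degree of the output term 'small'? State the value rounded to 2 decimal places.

R1: sharp=0.21 → w = 0.21
R2: ¬slight=1−0.32=0.68 → w = 0.68
R3: sharp=0.21, medium=0.53; AND[max(0, a+b−1)] → w = 0.00
Rules with consequent 'small': {R1, R2} → strengths 0.21, 0.68
Aggregate via t-conorm [min(1, a+b)]: 0.89

0.89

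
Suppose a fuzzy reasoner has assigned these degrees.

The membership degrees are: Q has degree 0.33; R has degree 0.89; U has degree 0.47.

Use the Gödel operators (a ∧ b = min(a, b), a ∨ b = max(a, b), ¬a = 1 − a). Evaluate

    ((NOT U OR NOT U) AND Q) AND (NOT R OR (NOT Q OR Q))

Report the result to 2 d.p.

NOT U = 1 − 0.47 = 0.53
NOT U = 1 − 0.47 = 0.53
NOT U OR NOT U = max(a, b) on (0.53, 0.53) = 0.53
(NOT U OR NOT U) AND Q = min(a, b) on (0.53, 0.33) = 0.33
NOT R = 1 − 0.89 = 0.11
NOT Q = 1 − 0.33 = 0.67
NOT Q OR Q = max(a, b) on (0.67, 0.33) = 0.67
NOT R OR (NOT Q OR Q) = max(a, b) on (0.11, 0.67) = 0.67
((NOT U OR NOT U) AND Q) AND (NOT R OR (NOT Q OR Q)) = min(a, b) on (0.33, 0.67) = 0.33

0.33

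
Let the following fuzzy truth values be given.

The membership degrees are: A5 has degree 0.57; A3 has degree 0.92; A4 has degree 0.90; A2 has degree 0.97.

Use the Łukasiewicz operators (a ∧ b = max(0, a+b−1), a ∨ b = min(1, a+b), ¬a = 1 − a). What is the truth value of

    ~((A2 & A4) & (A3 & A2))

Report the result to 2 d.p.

0.24

A2 & A4 = max(0, a+b−1) on (0.97, 0.90) = 0.87
A3 & A2 = max(0, a+b−1) on (0.92, 0.97) = 0.89
(A2 & A4) & (A3 & A2) = max(0, a+b−1) on (0.87, 0.89) = 0.76
~((A2 & A4) & (A3 & A2)) = 1 − 0.76 = 0.24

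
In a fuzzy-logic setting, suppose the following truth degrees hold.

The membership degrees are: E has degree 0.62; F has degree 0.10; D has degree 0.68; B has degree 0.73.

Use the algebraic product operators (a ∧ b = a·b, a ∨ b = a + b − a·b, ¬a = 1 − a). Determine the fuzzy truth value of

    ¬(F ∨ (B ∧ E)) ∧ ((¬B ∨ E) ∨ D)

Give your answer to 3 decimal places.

B ∧ E = a·b on (0.7300, 0.6200) = 0.4526
F ∨ (B ∧ E) = a + b − a·b on (0.1000, 0.4526) = 0.5073
¬(F ∨ (B ∧ E)) = 1 − 0.5073 = 0.4927
¬B = 1 − 0.7300 = 0.2700
¬B ∨ E = a + b − a·b on (0.2700, 0.6200) = 0.7226
(¬B ∨ E) ∨ D = a + b − a·b on (0.7226, 0.6800) = 0.9112
¬(F ∨ (B ∧ E)) ∧ ((¬B ∨ E) ∨ D) = a·b on (0.4927, 0.9112) = 0.4489

0.449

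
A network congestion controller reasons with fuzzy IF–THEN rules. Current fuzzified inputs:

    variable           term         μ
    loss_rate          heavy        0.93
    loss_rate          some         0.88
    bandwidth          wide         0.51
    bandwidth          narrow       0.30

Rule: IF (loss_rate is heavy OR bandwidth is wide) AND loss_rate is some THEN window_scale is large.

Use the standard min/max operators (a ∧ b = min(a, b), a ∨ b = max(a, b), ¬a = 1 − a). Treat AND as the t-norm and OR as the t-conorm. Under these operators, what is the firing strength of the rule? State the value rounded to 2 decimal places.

firing strength: (heavy=0.93 OR wide=0.51) = 0.93; AND[min(a, b)] with some=0.88 → w = 0.88

0.88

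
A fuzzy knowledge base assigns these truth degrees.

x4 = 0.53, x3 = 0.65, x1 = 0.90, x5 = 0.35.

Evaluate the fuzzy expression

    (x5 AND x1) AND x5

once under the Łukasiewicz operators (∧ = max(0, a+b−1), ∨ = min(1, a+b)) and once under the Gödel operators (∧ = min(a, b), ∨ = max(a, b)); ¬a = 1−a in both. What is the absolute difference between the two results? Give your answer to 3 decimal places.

0.350

Under Łukasiewicz:
  x5 AND x1 = max(0, a+b−1) on (0.35, 0.90) = 0.25
  (x5 AND x1) AND x5 = max(0, a+b−1) on (0.25, 0.35) = 0.00
  → value = 0.0000
Under Gödel:
  x5 AND x1 = min(a, b) on (0.35, 0.90) = 0.35
  (x5 AND x1) AND x5 = min(a, b) on (0.35, 0.35) = 0.35
  → value = 0.3500
|0.0000 − 0.3500| = 0.350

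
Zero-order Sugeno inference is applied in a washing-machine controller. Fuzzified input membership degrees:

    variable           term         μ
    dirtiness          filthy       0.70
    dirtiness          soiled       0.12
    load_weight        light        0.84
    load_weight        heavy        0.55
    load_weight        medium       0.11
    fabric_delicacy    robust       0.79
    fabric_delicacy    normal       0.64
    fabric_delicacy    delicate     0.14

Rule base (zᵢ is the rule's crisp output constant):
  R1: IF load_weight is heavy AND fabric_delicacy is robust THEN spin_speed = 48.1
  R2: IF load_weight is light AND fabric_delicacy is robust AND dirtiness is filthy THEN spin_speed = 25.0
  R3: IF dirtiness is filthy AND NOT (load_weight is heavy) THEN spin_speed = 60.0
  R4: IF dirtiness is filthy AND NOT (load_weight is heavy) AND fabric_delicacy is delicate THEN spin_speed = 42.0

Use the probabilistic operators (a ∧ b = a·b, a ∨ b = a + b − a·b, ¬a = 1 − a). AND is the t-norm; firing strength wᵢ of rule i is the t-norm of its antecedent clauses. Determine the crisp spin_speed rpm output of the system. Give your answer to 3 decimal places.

R1 (z=48.1): heavy=0.55, robust=0.79; AND[a·b] → w = 0.4345
R2 (z=25.0): light=0.84, robust=0.79, filthy=0.70; AND[a·b] → w = 0.4645
R3 (z=60.0): filthy=0.70, ¬heavy=1−0.55=0.45; AND[a·b] → w = 0.3150
R4 (z=42.0): filthy=0.70, ¬heavy=1−0.55=0.45, delicate=0.14; AND[a·b] → w = 0.0441
Weighted average = (0.4345·48.1 + 0.4645·25.0 + 0.3150·60.0 + 0.0441·42.0) / (0.4345 + 0.4645 + 0.3150 + 0.0441)
  = 53.2646 / 1.2581 = 42.337

42.337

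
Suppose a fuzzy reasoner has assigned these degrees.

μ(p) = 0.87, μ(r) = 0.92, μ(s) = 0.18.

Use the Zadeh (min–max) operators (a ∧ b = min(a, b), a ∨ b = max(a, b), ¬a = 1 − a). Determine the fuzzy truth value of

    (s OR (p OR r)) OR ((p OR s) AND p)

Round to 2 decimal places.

0.92

p OR r = max(a, b) on (0.87, 0.92) = 0.92
s OR (p OR r) = max(a, b) on (0.18, 0.92) = 0.92
p OR s = max(a, b) on (0.87, 0.18) = 0.87
(p OR s) AND p = min(a, b) on (0.87, 0.87) = 0.87
(s OR (p OR r)) OR ((p OR s) AND p) = max(a, b) on (0.92, 0.87) = 0.92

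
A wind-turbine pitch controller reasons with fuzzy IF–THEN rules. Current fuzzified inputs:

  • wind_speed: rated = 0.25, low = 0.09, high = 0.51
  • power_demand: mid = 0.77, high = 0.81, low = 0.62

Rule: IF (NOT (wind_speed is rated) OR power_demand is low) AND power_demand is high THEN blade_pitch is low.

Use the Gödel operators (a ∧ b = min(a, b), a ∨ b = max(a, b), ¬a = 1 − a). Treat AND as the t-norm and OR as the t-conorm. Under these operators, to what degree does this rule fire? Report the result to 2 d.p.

firing strength: (¬rated=1−0.25=0.75 OR low=0.62) = 0.75; AND[min(a, b)] with high=0.81 → w = 0.75

0.75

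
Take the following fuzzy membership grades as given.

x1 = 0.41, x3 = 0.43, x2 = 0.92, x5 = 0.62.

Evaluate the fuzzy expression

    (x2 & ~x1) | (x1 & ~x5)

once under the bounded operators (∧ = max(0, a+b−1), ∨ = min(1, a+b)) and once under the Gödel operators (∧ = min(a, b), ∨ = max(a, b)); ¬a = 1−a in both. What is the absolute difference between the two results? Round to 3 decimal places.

0.080

Under bounded:
  ~x1 = 1 − 0.41 = 0.59
  x2 & ~x1 = max(0, a+b−1) on (0.92, 0.59) = 0.51
  ~x5 = 1 − 0.62 = 0.38
  x1 & ~x5 = max(0, a+b−1) on (0.41, 0.38) = 0.00
  (x2 & ~x1) | (x1 & ~x5) = min(1, a+b) on (0.51, 0.00) = 0.51
  → value = 0.5100
Under Gödel:
  ~x1 = 1 − 0.41 = 0.59
  x2 & ~x1 = min(a, b) on (0.92, 0.59) = 0.59
  ~x5 = 1 − 0.62 = 0.38
  x1 & ~x5 = min(a, b) on (0.41, 0.38) = 0.38
  (x2 & ~x1) | (x1 & ~x5) = max(a, b) on (0.59, 0.38) = 0.59
  → value = 0.5900
|0.5100 − 0.5900| = 0.080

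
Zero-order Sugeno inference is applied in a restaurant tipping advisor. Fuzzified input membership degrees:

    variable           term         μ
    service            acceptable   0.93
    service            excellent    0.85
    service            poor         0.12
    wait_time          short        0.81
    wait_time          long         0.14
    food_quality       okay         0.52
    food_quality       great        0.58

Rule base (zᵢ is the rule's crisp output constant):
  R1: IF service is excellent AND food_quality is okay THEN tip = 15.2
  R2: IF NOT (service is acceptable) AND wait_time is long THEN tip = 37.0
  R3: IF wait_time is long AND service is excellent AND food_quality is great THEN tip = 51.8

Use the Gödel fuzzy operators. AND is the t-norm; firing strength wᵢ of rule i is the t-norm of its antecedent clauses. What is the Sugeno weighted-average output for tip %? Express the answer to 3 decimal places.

R1 (z=15.2): excellent=0.85, okay=0.52; AND[min(a, b)] → w = 0.52
R2 (z=37.0): ¬acceptable=1−0.93=0.07, long=0.14; AND[min(a, b)] → w = 0.07
R3 (z=51.8): long=0.14, excellent=0.85, great=0.58; AND[min(a, b)] → w = 0.14
Weighted average = (0.52·15.2 + 0.07·37.0 + 0.14·51.8) / (0.52 + 0.07 + 0.14)
  = 17.7460 / 0.7300 = 24.310

24.310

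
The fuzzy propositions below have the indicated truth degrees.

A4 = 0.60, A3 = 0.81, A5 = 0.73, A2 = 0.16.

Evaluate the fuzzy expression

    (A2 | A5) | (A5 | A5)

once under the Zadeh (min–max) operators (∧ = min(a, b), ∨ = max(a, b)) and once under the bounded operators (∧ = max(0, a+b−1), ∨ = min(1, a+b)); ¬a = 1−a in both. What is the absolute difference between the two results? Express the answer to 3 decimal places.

Under Zadeh (min–max):
  A2 | A5 = max(a, b) on (0.16, 0.73) = 0.73
  A5 | A5 = max(a, b) on (0.73, 0.73) = 0.73
  (A2 | A5) | (A5 | A5) = max(a, b) on (0.73, 0.73) = 0.73
  → value = 0.7300
Under bounded:
  A2 | A5 = min(1, a+b) on (0.16, 0.73) = 0.89
  A5 | A5 = min(1, a+b) on (0.73, 0.73) = 1.00
  (A2 | A5) | (A5 | A5) = min(1, a+b) on (0.89, 1.00) = 1.00
  → value = 1.0000
|0.7300 − 1.0000| = 0.270

0.270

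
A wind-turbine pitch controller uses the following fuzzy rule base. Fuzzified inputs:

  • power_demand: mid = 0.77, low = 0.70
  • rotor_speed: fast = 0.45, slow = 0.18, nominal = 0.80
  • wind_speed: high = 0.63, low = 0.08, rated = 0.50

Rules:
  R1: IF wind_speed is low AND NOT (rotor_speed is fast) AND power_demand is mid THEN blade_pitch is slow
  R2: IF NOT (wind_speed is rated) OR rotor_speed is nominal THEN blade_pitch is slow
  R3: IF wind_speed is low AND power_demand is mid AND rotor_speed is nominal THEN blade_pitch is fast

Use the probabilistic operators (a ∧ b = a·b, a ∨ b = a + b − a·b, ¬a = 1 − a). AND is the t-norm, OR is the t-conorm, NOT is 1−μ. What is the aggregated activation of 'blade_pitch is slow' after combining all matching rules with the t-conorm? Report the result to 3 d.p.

R1: low=0.08, ¬fast=1−0.45=0.55, mid=0.77; AND[a·b] → w = 0.0339
R2: ¬rated=1−0.50=0.50, nominal=0.80; OR[a + b − a·b] → w = 0.9000
R3: low=0.08, mid=0.77, nominal=0.80; AND[a·b] → w = 0.0493
Rules with consequent 'slow': {R1, R2} → strengths 0.0339, 0.9000
Aggregate via t-conorm [a + b − a·b]: 0.9034

0.903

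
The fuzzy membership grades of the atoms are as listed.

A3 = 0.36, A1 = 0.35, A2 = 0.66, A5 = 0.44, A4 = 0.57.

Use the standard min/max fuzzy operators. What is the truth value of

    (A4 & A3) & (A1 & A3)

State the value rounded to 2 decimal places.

A4 & A3 = min(a, b) on (0.57, 0.36) = 0.36
A1 & A3 = min(a, b) on (0.35, 0.36) = 0.35
(A4 & A3) & (A1 & A3) = min(a, b) on (0.36, 0.35) = 0.35

0.35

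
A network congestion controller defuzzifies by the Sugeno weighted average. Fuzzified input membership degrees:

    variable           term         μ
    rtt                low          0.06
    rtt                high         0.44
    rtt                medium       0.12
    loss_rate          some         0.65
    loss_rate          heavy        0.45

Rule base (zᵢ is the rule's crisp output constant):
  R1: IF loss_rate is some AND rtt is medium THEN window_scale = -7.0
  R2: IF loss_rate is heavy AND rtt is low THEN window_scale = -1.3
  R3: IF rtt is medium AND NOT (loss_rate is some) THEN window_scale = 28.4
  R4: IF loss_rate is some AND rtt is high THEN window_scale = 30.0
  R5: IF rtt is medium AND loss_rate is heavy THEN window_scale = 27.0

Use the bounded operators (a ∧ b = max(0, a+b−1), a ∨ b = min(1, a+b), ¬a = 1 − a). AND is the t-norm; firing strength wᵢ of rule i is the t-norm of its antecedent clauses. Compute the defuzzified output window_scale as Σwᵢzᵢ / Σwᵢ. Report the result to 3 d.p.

30.000

R1 (z=-7.0): some=0.65, medium=0.12; AND[max(0, a+b−1)] → w = 0.00
R2 (z=-1.3): heavy=0.45, low=0.06; AND[max(0, a+b−1)] → w = 0.00
R3 (z=28.4): medium=0.12, ¬some=1−0.65=0.35; AND[max(0, a+b−1)] → w = 0.00
R4 (z=30.0): some=0.65, high=0.44; AND[max(0, a+b−1)] → w = 0.09
R5 (z=27.0): medium=0.12, heavy=0.45; AND[max(0, a+b−1)] → w = 0.00
Weighted average = (0.00·-7.0 + 0.00·-1.3 + 0.00·28.4 + 0.09·30.0 + 0.00·27.0) / (0.00 + 0.00 + 0.00 + 0.09 + 0.00)
  = 2.7000 / 0.0900 = 30.000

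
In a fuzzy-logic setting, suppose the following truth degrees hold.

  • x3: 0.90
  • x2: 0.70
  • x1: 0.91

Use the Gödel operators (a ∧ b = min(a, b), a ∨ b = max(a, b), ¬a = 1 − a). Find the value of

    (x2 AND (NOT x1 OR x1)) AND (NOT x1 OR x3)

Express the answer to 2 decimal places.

0.70

NOT x1 = 1 − 0.91 = 0.09
NOT x1 OR x1 = max(a, b) on (0.09, 0.91) = 0.91
x2 AND (NOT x1 OR x1) = min(a, b) on (0.70, 0.91) = 0.70
NOT x1 = 1 − 0.91 = 0.09
NOT x1 OR x3 = max(a, b) on (0.09, 0.90) = 0.90
(x2 AND (NOT x1 OR x1)) AND (NOT x1 OR x3) = min(a, b) on (0.70, 0.90) = 0.70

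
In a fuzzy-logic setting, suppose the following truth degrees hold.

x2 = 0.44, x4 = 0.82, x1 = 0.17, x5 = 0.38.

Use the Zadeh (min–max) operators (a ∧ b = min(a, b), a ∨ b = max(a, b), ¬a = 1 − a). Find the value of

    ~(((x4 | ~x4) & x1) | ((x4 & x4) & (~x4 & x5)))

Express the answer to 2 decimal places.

~x4 = 1 − 0.82 = 0.18
x4 | ~x4 = max(a, b) on (0.82, 0.18) = 0.82
(x4 | ~x4) & x1 = min(a, b) on (0.82, 0.17) = 0.17
x4 & x4 = min(a, b) on (0.82, 0.82) = 0.82
~x4 = 1 − 0.82 = 0.18
~x4 & x5 = min(a, b) on (0.18, 0.38) = 0.18
(x4 & x4) & (~x4 & x5) = min(a, b) on (0.82, 0.18) = 0.18
((x4 | ~x4) & x1) | ((x4 & x4) & (~x4 & x5)) = max(a, b) on (0.17, 0.18) = 0.18
~(((x4 | ~x4) & x1) | ((x4 & x4) & (~x4 & x5))) = 1 − 0.18 = 0.82

0.82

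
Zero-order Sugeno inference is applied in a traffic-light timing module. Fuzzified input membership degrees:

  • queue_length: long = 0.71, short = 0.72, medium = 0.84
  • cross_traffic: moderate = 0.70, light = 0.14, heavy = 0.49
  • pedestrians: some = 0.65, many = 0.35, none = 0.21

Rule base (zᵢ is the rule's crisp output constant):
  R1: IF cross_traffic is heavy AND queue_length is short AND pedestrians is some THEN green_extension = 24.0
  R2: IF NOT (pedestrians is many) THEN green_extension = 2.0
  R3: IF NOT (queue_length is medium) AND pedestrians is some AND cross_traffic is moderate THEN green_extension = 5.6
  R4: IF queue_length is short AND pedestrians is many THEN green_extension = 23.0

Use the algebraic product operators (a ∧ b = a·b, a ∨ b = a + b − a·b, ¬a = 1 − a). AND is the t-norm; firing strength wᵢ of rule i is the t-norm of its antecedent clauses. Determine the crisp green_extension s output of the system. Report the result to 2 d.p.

R1 (z=24.0): heavy=0.49, short=0.72, some=0.65; AND[a·b] → w = 0.2293
R2 (z=2.0): ¬many=1−0.35=0.65 → w = 0.6500
R3 (z=5.6): ¬medium=1−0.84=0.16, some=0.65, moderate=0.70; AND[a·b] → w = 0.0728
R4 (z=23.0): short=0.72, many=0.35; AND[a·b] → w = 0.2520
Weighted average = (0.2293·24.0 + 0.6500·2.0 + 0.0728·5.6 + 0.2520·23.0) / (0.2293 + 0.6500 + 0.0728 + 0.2520)
  = 13.0074 / 1.2041 = 10.80

10.80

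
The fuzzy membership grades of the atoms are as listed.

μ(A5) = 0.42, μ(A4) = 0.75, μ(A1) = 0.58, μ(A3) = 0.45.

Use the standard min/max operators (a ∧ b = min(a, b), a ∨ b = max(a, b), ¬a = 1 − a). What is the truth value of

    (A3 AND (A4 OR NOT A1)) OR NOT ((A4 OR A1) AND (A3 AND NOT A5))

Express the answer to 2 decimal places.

NOT A1 = 1 − 0.58 = 0.42
A4 OR NOT A1 = max(a, b) on (0.75, 0.42) = 0.75
A3 AND (A4 OR NOT A1) = min(a, b) on (0.45, 0.75) = 0.45
A4 OR A1 = max(a, b) on (0.75, 0.58) = 0.75
NOT A5 = 1 − 0.42 = 0.58
A3 AND NOT A5 = min(a, b) on (0.45, 0.58) = 0.45
(A4 OR A1) AND (A3 AND NOT A5) = min(a, b) on (0.75, 0.45) = 0.45
NOT ((A4 OR A1) AND (A3 AND NOT A5)) = 1 − 0.45 = 0.55
(A3 AND (A4 OR NOT A1)) OR NOT ((A4 OR A1) AND (A3 AND NOT A5)) = max(a, b) on (0.45, 0.55) = 0.55

0.55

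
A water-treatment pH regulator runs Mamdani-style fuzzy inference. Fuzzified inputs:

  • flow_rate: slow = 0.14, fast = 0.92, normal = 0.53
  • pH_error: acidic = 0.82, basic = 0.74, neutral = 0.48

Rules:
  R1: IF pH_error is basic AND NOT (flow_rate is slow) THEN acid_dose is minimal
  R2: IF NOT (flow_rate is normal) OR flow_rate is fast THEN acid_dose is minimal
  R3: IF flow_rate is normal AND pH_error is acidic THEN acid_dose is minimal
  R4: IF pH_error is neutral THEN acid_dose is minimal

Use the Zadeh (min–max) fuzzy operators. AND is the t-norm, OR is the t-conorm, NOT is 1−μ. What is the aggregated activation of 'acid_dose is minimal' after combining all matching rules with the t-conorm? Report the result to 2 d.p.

R1: basic=0.74, ¬slow=1−0.14=0.86; AND[min(a, b)] → w = 0.74
R2: ¬normal=1−0.53=0.47, fast=0.92; OR[max(a, b)] → w = 0.92
R3: normal=0.53, acidic=0.82; AND[min(a, b)] → w = 0.53
R4: neutral=0.48 → w = 0.48
Rules with consequent 'minimal': {R1, R2, R3, R4} → strengths 0.74, 0.92, 0.53, 0.48
Aggregate via t-conorm [max(a, b)]: 0.92

0.92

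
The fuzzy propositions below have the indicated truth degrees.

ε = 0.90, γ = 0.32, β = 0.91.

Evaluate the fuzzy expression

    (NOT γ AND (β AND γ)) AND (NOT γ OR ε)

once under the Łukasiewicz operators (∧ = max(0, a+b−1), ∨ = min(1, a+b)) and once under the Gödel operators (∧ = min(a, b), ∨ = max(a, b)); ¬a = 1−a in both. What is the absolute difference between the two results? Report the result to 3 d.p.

Under Łukasiewicz:
  NOT γ = 1 − 0.32 = 0.68
  β AND γ = max(0, a+b−1) on (0.91, 0.32) = 0.23
  NOT γ AND (β AND γ) = max(0, a+b−1) on (0.68, 0.23) = 0.00
  NOT γ = 1 − 0.32 = 0.68
  NOT γ OR ε = min(1, a+b) on (0.68, 0.90) = 1.00
  (NOT γ AND (β AND γ)) AND (NOT γ OR ε) = max(0, a+b−1) on (0.00, 1.00) = 0.00
  → value = 0.0000
Under Gödel:
  NOT γ = 1 − 0.32 = 0.68
  β AND γ = min(a, b) on (0.91, 0.32) = 0.32
  NOT γ AND (β AND γ) = min(a, b) on (0.68, 0.32) = 0.32
  NOT γ = 1 − 0.32 = 0.68
  NOT γ OR ε = max(a, b) on (0.68, 0.90) = 0.90
  (NOT γ AND (β AND γ)) AND (NOT γ OR ε) = min(a, b) on (0.32, 0.90) = 0.32
  → value = 0.3200
|0.0000 − 0.3200| = 0.320

0.320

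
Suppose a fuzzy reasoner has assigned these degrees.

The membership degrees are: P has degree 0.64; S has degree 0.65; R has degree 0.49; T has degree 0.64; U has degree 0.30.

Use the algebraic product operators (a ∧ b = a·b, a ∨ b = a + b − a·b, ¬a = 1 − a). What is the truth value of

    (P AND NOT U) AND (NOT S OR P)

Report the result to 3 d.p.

NOT U = 1 − 0.3000 = 0.7000
P AND NOT U = a·b on (0.6400, 0.7000) = 0.4480
NOT S = 1 − 0.6500 = 0.3500
NOT S OR P = a + b − a·b on (0.3500, 0.6400) = 0.7660
(P AND NOT U) AND (NOT S OR P) = a·b on (0.4480, 0.7660) = 0.3432

0.343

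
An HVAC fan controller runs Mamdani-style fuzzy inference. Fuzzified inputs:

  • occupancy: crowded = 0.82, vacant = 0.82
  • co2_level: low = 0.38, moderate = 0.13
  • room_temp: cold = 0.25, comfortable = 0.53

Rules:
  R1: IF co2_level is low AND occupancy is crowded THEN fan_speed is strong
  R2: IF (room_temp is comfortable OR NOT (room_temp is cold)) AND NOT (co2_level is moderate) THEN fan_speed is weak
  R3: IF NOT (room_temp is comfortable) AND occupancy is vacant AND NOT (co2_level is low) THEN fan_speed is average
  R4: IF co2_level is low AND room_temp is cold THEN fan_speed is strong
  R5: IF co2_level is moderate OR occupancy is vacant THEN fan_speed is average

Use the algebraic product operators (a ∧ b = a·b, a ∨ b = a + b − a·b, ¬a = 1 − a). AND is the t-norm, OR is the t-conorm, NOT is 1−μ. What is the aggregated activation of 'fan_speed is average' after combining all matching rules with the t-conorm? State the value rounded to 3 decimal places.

R1: low=0.38, crowded=0.82; AND[a·b] → w = 0.3116
R2: (comfortable=0.53 OR ¬cold=1−0.25=0.75) = 0.8825; AND[a·b] with ¬moderate=1−0.13=0.87 → w = 0.7678
R3: ¬comfortable=1−0.53=0.47, vacant=0.82, ¬low=1−0.38=0.62; AND[a·b] → w = 0.2389
R4: low=0.38, cold=0.25; AND[a·b] → w = 0.0950
R5: moderate=0.13, vacant=0.82; OR[a + b − a·b] → w = 0.8434
Rules with consequent 'average': {R3, R5} → strengths 0.2389, 0.8434
Aggregate via t-conorm [a + b − a·b]: 0.8808

0.881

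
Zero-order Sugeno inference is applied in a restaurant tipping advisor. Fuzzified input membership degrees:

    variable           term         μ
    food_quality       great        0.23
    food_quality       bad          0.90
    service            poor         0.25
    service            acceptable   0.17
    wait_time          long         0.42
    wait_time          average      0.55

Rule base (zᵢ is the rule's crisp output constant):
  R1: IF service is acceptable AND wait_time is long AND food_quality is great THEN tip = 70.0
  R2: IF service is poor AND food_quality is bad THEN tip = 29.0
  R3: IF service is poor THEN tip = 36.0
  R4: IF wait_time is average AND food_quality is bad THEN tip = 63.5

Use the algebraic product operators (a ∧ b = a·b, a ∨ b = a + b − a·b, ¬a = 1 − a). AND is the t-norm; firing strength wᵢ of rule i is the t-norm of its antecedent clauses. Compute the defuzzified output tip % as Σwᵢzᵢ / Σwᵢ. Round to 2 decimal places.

48.77

R1 (z=70.0): acceptable=0.17, long=0.42, great=0.23; AND[a·b] → w = 0.0164
R2 (z=29.0): poor=0.25, bad=0.90; AND[a·b] → w = 0.2250
R3 (z=36.0): poor=0.25 → w = 0.2500
R4 (z=63.5): average=0.55, bad=0.90; AND[a·b] → w = 0.4950
Weighted average = (0.0164·70.0 + 0.2250·29.0 + 0.2500·36.0 + 0.4950·63.5) / (0.0164 + 0.2250 + 0.2500 + 0.4950)
  = 48.1070 / 0.9864 = 48.77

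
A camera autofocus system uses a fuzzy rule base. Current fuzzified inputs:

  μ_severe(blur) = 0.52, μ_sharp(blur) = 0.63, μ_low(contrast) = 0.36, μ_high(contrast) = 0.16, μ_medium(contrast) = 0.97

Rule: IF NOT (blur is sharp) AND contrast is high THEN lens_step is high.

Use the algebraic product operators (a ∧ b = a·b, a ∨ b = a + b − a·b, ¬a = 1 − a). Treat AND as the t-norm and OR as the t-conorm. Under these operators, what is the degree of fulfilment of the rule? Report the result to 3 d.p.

0.059

firing strength: ¬sharp=1−0.63=0.37, high=0.16; AND[a·b] → w = 0.0592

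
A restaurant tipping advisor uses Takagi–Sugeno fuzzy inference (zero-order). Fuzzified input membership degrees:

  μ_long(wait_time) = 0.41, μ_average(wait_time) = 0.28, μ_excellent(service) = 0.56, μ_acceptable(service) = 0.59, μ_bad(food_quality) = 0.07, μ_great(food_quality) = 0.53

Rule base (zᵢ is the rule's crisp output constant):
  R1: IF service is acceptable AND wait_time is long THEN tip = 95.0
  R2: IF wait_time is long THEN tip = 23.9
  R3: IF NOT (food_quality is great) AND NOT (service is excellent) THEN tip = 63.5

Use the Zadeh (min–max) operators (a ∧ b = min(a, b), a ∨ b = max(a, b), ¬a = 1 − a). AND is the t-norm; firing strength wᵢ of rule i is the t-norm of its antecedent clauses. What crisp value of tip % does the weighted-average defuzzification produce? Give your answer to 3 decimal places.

60.864

R1 (z=95.0): acceptable=0.59, long=0.41; AND[min(a, b)] → w = 0.41
R2 (z=23.9): long=0.41 → w = 0.41
R3 (z=63.5): ¬great=1−0.53=0.47, ¬excellent=1−0.56=0.44; AND[min(a, b)] → w = 0.44
Weighted average = (0.41·95.0 + 0.41·23.9 + 0.44·63.5) / (0.41 + 0.41 + 0.44)
  = 76.6890 / 1.2600 = 60.864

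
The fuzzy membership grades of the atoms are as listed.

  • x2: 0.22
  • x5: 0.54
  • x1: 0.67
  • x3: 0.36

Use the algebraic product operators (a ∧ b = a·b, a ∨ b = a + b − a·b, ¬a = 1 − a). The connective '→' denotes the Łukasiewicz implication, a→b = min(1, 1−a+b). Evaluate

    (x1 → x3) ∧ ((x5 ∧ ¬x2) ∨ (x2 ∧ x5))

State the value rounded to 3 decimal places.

0.338

x1 → x3  [Łukasiewicz: min(1, 1−a+b)] with a=0.6700, b=0.3600 → 0.6900
¬x2 = 1 − 0.2200 = 0.7800
x5 ∧ ¬x2 = a·b on (0.5400, 0.7800) = 0.4212
x2 ∧ x5 = a·b on (0.2200, 0.5400) = 0.1188
(x5 ∧ ¬x2) ∨ (x2 ∧ x5) = a + b − a·b on (0.4212, 0.1188) = 0.4900
(x1 → x3) ∧ ((x5 ∧ ¬x2) ∨ (x2 ∧ x5)) = a·b on (0.6900, 0.4900) = 0.3381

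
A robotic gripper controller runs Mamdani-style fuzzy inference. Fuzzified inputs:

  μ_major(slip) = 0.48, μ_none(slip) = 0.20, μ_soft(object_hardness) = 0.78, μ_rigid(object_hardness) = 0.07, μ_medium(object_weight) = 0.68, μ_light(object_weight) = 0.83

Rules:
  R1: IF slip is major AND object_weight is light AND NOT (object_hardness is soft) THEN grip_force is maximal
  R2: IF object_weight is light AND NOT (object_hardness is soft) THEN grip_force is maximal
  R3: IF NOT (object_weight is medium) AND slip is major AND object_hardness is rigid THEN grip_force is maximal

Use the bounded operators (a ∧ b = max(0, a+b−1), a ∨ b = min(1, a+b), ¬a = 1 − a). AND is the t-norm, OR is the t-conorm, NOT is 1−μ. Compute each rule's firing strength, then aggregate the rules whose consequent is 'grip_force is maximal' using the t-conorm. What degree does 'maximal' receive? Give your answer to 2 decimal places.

0.05

R1: major=0.48, light=0.83, ¬soft=1−0.78=0.22; AND[max(0, a+b−1)] → w = 0.00
R2: light=0.83, ¬soft=1−0.78=0.22; AND[max(0, a+b−1)] → w = 0.05
R3: ¬medium=1−0.68=0.32, major=0.48, rigid=0.07; AND[max(0, a+b−1)] → w = 0.00
Rules with consequent 'maximal': {R1, R2, R3} → strengths 0.00, 0.05, 0.00
Aggregate via t-conorm [min(1, a+b)]: 0.05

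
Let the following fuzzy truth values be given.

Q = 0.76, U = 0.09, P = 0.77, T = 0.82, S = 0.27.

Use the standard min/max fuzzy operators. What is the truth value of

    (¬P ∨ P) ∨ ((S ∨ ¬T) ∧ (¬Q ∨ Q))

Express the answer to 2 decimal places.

¬P = 1 − 0.77 = 0.23
¬P ∨ P = max(a, b) on (0.23, 0.77) = 0.77
¬T = 1 − 0.82 = 0.18
S ∨ ¬T = max(a, b) on (0.27, 0.18) = 0.27
¬Q = 1 − 0.76 = 0.24
¬Q ∨ Q = max(a, b) on (0.24, 0.76) = 0.76
(S ∨ ¬T) ∧ (¬Q ∨ Q) = min(a, b) on (0.27, 0.76) = 0.27
(¬P ∨ P) ∨ ((S ∨ ¬T) ∧ (¬Q ∨ Q)) = max(a, b) on (0.77, 0.27) = 0.77

0.77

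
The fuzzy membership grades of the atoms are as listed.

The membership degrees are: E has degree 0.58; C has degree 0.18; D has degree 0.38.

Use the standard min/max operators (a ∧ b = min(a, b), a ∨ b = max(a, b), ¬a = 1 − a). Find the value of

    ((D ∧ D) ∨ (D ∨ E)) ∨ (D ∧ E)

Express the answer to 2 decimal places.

D ∧ D = min(a, b) on (0.38, 0.38) = 0.38
D ∨ E = max(a, b) on (0.38, 0.58) = 0.58
(D ∧ D) ∨ (D ∨ E) = max(a, b) on (0.38, 0.58) = 0.58
D ∧ E = min(a, b) on (0.38, 0.58) = 0.38
((D ∧ D) ∨ (D ∨ E)) ∨ (D ∧ E) = max(a, b) on (0.58, 0.38) = 0.58

0.58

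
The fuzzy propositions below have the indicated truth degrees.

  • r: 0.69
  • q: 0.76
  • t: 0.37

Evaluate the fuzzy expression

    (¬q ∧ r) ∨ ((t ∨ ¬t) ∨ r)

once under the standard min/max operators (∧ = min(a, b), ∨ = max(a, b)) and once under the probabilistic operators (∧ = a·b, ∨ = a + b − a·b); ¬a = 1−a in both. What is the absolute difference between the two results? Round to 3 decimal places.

0.250

Under standard min/max:
  ¬q = 1 − 0.76 = 0.24
  ¬q ∧ r = min(a, b) on (0.24, 0.69) = 0.24
  ¬t = 1 − 0.37 = 0.63
  t ∨ ¬t = max(a, b) on (0.37, 0.63) = 0.63
  (t ∨ ¬t) ∨ r = max(a, b) on (0.63, 0.69) = 0.69
  (¬q ∧ r) ∨ ((t ∨ ¬t) ∨ r) = max(a, b) on (0.24, 0.69) = 0.69
  → value = 0.6900
Under probabilistic:
  ¬q = 1 − 0.7600 = 0.2400
  ¬q ∧ r = a·b on (0.2400, 0.6900) = 0.1656
  ¬t = 1 − 0.3700 = 0.6300
  t ∨ ¬t = a + b − a·b on (0.3700, 0.6300) = 0.7669
  (t ∨ ¬t) ∨ r = a + b − a·b on (0.7669, 0.6900) = 0.9277
  (¬q ∧ r) ∨ ((t ∨ ¬t) ∨ r) = a + b − a·b on (0.1656, 0.9277) = 0.9397
  → value = 0.9397
|0.6900 − 0.9397| = 0.250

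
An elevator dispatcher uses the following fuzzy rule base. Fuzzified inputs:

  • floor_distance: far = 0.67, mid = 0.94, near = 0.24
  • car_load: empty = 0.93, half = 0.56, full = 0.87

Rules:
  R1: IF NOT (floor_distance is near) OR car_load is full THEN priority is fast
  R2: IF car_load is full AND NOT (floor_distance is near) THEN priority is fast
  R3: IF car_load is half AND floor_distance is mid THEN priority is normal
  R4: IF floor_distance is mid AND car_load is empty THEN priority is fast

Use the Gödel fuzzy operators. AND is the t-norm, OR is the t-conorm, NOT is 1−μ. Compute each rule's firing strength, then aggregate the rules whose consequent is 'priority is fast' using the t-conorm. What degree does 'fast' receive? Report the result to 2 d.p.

0.93

R1: ¬near=1−0.24=0.76, full=0.87; OR[max(a, b)] → w = 0.87
R2: full=0.87, ¬near=1−0.24=0.76; AND[min(a, b)] → w = 0.76
R3: half=0.56, mid=0.94; AND[min(a, b)] → w = 0.56
R4: mid=0.94, empty=0.93; AND[min(a, b)] → w = 0.93
Rules with consequent 'fast': {R1, R2, R4} → strengths 0.87, 0.76, 0.93
Aggregate via t-conorm [max(a, b)]: 0.93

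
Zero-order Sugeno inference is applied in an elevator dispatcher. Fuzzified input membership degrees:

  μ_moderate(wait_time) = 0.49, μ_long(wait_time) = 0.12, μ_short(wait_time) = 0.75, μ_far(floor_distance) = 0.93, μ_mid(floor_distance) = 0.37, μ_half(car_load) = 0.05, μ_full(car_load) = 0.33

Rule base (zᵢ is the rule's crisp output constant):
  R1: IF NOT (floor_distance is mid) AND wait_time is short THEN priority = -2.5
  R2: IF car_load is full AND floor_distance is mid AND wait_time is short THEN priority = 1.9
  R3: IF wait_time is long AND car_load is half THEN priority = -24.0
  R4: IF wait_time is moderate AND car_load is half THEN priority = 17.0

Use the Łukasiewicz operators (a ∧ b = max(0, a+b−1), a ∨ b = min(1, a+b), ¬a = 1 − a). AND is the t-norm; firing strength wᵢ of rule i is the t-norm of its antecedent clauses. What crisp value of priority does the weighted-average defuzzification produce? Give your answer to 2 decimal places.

R1 (z=-2.5): ¬mid=1−0.37=0.63, short=0.75; AND[max(0, a+b−1)] → w = 0.38
R2 (z=1.9): full=0.33, mid=0.37, short=0.75; AND[max(0, a+b−1)] → w = 0.00
R3 (z=-24.0): long=0.12, half=0.05; AND[max(0, a+b−1)] → w = 0.00
R4 (z=17.0): moderate=0.49, half=0.05; AND[max(0, a+b−1)] → w = 0.00
Weighted average = (0.38·-2.5 + 0.00·1.9 + 0.00·-24.0 + 0.00·17.0) / (0.38 + 0.00 + 0.00 + 0.00)
  = -0.9500 / 0.3800 = -2.50

-2.50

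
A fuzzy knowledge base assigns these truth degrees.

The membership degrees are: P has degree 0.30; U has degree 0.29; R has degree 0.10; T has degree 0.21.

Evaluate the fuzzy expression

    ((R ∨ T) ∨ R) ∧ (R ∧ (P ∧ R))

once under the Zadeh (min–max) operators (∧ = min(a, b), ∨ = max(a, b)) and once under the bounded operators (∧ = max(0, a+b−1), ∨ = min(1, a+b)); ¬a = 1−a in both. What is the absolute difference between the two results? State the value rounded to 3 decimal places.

0.100

Under Zadeh (min–max):
  R ∨ T = max(a, b) on (0.10, 0.21) = 0.21
  (R ∨ T) ∨ R = max(a, b) on (0.21, 0.10) = 0.21
  P ∧ R = min(a, b) on (0.30, 0.10) = 0.10
  R ∧ (P ∧ R) = min(a, b) on (0.10, 0.10) = 0.10
  ((R ∨ T) ∨ R) ∧ (R ∧ (P ∧ R)) = min(a, b) on (0.21, 0.10) = 0.10
  → value = 0.1000
Under bounded:
  R ∨ T = min(1, a+b) on (0.10, 0.21) = 0.31
  (R ∨ T) ∨ R = min(1, a+b) on (0.31, 0.10) = 0.41
  P ∧ R = max(0, a+b−1) on (0.30, 0.10) = 0.00
  R ∧ (P ∧ R) = max(0, a+b−1) on (0.10, 0.00) = 0.00
  ((R ∨ T) ∨ R) ∧ (R ∧ (P ∧ R)) = max(0, a+b−1) on (0.41, 0.00) = 0.00
  → value = 0.0000
|0.1000 − 0.0000| = 0.100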